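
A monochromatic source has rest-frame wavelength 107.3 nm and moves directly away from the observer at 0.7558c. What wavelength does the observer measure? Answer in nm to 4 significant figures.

Relativistic Doppler: λ_obs = λ_src √((1+β)/(1−β))
= 107.3 × √(1.75580/0.244200) = 107.3 × 2.68142 = 287.7 nm

λ_obs ≈ 287.7 nm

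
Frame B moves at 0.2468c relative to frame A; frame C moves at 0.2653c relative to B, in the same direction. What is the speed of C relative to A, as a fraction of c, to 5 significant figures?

u ≈ 0.48063c

Compose boost 2: (0.2653 + 0.2468)/(1 + 0.2653×0.2468) = 0.51210/1.065476 = 0.48063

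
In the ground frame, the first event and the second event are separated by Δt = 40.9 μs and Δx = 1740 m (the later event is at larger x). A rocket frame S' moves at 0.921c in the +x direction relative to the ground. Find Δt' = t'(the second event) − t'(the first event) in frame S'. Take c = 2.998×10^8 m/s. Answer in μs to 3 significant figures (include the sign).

γ = 1/√(1 − 0.921²) = 2.5670
Δt' = γ(Δt − vΔx/c²) = 2.5670 × (40.9 μs − 0.921×1740 m / (2.998×10^8 m/s))
= 2.5670 × (35.555 μs) = 91.3 μs

Δt' ≈ 91.3 μs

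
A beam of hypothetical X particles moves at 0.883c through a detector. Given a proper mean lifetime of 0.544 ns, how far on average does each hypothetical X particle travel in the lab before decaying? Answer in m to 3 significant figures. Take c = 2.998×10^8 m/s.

γ = 1/√(1 − 0.883²) = 2.1305
Dilated lifetime: Δt = γτ₀ = 2.1305 × 0.544 ns = 1.1590 ns
d = vΔt = 0.883c × 1.1590 ns = 2.6472×10^8 m/s × 1.1590×10^-9 s = 0.307 m

d ≈ 0.307 m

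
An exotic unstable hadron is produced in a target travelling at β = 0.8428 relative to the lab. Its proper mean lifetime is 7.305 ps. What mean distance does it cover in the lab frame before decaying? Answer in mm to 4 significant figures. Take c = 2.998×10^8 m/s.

γ = 1/√(1 − 0.8428²) = 1.85795
Dilated lifetime: Δt = γτ₀ = 1.85795 × 7.305 ps = 13.5723 ps
d = vΔt = 0.8428c × 13.5723 ps = 2.52671×10^8 m/s × 1.35723×10^-11 s = 3.429 mm

d ≈ 3.429 mm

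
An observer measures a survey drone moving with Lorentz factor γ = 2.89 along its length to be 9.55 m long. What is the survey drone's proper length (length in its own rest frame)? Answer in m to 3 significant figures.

L₀ ≈ 27.6 m

γ = 2.89 (given)
L₀ = γL = 2.89 × 9.55 = 27.6 m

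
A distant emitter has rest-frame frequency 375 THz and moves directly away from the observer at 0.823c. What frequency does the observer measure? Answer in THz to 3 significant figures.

f_obs ≈ 117 THz

Relativistic Doppler: f_obs = f_src √((1−β)/(1+β))
= 375 × √(0.17700/1.8230) = 375 × 0.31160 = 117 THz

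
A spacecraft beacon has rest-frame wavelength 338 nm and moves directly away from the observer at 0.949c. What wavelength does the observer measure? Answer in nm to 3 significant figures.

λ_obs ≈ 2090 nm

Relativistic Doppler: λ_obs = λ_src √((1+β)/(1−β))
= 338 × √(1.9490/0.051000) = 338 × 6.1819 = 2090 nm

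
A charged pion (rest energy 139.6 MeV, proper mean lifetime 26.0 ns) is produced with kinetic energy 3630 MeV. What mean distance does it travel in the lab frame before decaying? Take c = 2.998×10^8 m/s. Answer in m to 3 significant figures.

d ≈ 210 m

γ = 1 + K/(m₀c²) = 1 + 3630/139.6 = 27.003
β = √(1 − 1/γ²) = 0.99931
Dilated lifetime: γτ₀ = 27.003 × 26.0 ns = 702.07 ns
d = βc·γτ₀ = 0.99931 × (2.998×10^8 m/s) × 7.0207×10^-7 s = 210 m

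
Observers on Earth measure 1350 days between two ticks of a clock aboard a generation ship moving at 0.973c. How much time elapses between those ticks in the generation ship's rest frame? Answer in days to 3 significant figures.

γ = 1/√(1 − 0.973²) = 4.3327
Proper time: τ₀ = Δt/γ = 1350/4.3327 = 312 days

τ₀ ≈ 312 days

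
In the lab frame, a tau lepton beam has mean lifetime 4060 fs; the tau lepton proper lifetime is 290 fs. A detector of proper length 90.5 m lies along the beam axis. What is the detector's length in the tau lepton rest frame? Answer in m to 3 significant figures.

Time dilation ⇒ γ = Δt/τ₀ = 4060/290 = 14.000
Length contraction: L = L₀/γ = 90.5/14.000 = 6.46 m

L ≈ 6.46 m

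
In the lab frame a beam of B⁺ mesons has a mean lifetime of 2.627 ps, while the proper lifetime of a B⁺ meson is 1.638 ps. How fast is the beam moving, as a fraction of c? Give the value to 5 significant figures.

β ≈ 0.78180

γ = Δt/τ₀ = 2.627/1.638 = 1.603785
β = √(1 − 1/γ²) = √(1 − 1/1.603785²) = 0.78180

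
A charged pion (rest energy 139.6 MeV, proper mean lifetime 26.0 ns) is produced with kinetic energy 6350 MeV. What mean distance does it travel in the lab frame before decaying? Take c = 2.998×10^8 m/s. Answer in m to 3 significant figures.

d ≈ 362 m

γ = 1 + K/(m₀c²) = 1 + 6350/139.6 = 46.487
β = √(1 − 1/γ²) = 0.99977
Dilated lifetime: γτ₀ = 46.487 × 26.0 ns = 1208.7 ns
d = βc·γτ₀ = 0.99977 × (2.998×10^8 m/s) × 1.2087×10^-6 s = 362 m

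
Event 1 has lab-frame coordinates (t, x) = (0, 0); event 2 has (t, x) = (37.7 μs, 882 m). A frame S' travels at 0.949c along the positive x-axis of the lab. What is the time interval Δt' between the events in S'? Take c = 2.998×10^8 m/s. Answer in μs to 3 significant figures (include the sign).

Δt' ≈ 111 μs

γ = 1/√(1 − 0.949²) = 3.1718
Δt' = γ(Δt − vΔx/c²) = 3.1718 × (37.7 μs − 0.949×882 m / (2.998×10^8 m/s))
= 3.1718 × (34.908 μs) = 111 μs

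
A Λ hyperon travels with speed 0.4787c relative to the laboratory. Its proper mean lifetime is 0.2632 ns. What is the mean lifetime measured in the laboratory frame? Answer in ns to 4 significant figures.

Δt ≈ 0.2998 ns

γ = 1/√(1 − 0.4787²) = 1.13898
Time dilation: Δt = γτ₀ = 1.13898 × 0.2632 ns = 0.2998 ns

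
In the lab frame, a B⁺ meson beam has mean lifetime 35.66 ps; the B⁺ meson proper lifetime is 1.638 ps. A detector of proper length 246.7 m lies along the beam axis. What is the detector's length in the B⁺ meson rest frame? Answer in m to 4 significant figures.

L ≈ 11.33 m

Time dilation ⇒ γ = Δt/τ₀ = 35.66/1.638 = 21.7705
Length contraction: L = L₀/γ = 246.7/21.7705 = 11.33 m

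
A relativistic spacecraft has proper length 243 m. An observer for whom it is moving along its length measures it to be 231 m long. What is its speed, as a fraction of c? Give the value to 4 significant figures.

β ≈ 0.3104

γ = L₀/L = 243/231 = 1.05195
β = √(1 − 1/γ²) = 0.3104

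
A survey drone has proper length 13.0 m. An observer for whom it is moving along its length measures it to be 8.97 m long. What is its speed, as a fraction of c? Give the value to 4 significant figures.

γ = L₀/L = 13.0/8.97 = 1.44928
β = √(1 − 1/γ²) = 0.7238

β ≈ 0.7238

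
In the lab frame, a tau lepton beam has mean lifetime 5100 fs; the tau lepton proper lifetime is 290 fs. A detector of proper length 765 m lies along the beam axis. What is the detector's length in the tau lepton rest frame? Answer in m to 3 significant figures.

L ≈ 43.5 m

Time dilation ⇒ γ = Δt/τ₀ = 5100/290 = 17.586
Length contraction: L = L₀/γ = 765/17.586 = 43.5 m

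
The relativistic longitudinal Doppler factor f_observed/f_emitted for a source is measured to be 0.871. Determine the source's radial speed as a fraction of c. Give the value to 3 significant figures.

f_obs/f_src = √((1−β)/(1+β)) = 0.871  ⇒  (1−β)/(1+β) = 0.75864
β = |1 − D²|/(1 + D²) = |1 − 0.75864|/(1 + 0.75864) = 0.137

β ≈ 0.137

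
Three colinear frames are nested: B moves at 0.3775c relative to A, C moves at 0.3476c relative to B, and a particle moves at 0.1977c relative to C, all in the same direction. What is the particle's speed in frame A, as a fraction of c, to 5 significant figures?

u ≈ 0.74436c

Compose boost 2: (0.3476 + 0.3775)/(1 + 0.3476×0.3775) = 0.72510/1.131219 = 0.6409899
Compose boost 3: (0.1977 + 0.6409899)/(1 + 0.1977×0.6409899) = 0.8386899/1.126724 = 0.74436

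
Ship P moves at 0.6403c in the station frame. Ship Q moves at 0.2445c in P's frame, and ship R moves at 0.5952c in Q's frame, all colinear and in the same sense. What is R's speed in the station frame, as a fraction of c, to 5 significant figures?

Compose boost 2: (0.2445 + 0.6403)/(1 + 0.2445×0.6403) = 0.88480/1.156553 = 0.7650317
Compose boost 3: (0.5952 + 0.7650317)/(1 + 0.5952×0.7650317) = 1.360232/1.455347 = 0.93464

u ≈ 0.93464c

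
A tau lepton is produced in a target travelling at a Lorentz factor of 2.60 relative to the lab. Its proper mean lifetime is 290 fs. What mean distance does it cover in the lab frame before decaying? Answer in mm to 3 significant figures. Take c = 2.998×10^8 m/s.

d ≈ 0.209 mm

β = √(1 − 1/γ²) = √(1 − 1/2.60²) = 0.92308
Dilated lifetime: Δt = γτ₀ = 2.60 × 290 fs = 754.00 fs
d = vΔt = 0.92308c × 754.00 fs = 2.7674×10^8 m/s × 7.5400×10^-13 s = 0.209 mm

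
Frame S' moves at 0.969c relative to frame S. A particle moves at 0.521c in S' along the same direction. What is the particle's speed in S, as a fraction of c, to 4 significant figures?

Relativistic velocity addition: u = (u' + v)/(1 + u'v/c²)
= (0.521 + 0.969)/(1 + 0.521×0.969) = 1.490/1.50485 = 0.9901

u ≈ 0.9901c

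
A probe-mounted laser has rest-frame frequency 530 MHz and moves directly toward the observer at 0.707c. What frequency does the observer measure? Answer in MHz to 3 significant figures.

f_obs ≈ 1280 MHz

Relativistic Doppler: f_obs = f_src √((1+β)/(1−β))
= 530 × √(1.7070/0.29300) = 530 × 2.4137 = 1280 MHz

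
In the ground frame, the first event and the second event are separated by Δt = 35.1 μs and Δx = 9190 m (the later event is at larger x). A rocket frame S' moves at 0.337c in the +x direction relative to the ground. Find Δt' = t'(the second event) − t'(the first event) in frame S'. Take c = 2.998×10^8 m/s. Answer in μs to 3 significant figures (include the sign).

γ = 1/√(1 − 0.337²) = 1.0621
Δt' = γ(Δt − vΔx/c²) = 1.0621 × (35.1 μs − 0.337×9190 m / (2.998×10^8 m/s))
= 1.0621 × (24.770 μs) = 26.3 μs

Δt' ≈ 26.3 μs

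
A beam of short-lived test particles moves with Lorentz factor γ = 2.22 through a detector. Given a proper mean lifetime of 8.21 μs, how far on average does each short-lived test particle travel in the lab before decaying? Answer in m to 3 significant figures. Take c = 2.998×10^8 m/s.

β = √(1 − 1/γ²) = √(1 − 1/2.22²) = 0.89280
Dilated lifetime: Δt = γτ₀ = 2.22 × 8.21 μs = 18.226 μs
d = vΔt = 0.89280c × 18.226 μs = 2.6766×10^8 m/s × 1.8226×10^-5 s = 4880 m

d ≈ 4880 m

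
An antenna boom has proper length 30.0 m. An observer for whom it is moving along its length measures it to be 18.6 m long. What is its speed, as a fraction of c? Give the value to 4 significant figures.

β ≈ 0.7846

γ = L₀/L = 30.0/18.6 = 1.61290
β = √(1 − 1/γ²) = 0.7846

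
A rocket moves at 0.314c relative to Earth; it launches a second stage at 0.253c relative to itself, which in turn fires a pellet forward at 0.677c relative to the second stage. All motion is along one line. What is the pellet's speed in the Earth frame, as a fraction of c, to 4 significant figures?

Compose boost 2: (0.253 + 0.314)/(1 + 0.253×0.314) = 0.5670/1.07944 = 0.525271
Compose boost 3: (0.677 + 0.525271)/(1 + 0.677×0.525271) = 1.20227/1.35561 = 0.8869

u ≈ 0.8869c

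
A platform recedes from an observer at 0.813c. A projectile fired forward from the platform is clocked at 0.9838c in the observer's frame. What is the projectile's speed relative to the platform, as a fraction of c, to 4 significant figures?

u' ≈ 0.8533c

Inverse velocity addition: u' = (u − v)/(1 − uv/c²)
= (0.9838 − 0.813)/(1 − 0.9838×0.813) = 0.1708/0.200171 = 0.8533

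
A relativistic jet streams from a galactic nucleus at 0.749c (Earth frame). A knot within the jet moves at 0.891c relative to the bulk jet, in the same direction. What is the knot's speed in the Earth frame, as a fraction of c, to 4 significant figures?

Relativistic velocity addition: u = (u' + v)/(1 + u'v/c²)
= (0.891 + 0.749)/(1 + 0.891×0.749) = 1.640/1.66736 = 0.9836

u ≈ 0.9836c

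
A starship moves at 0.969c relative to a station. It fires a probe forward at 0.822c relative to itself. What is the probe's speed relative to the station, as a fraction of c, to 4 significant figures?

u ≈ 0.9969c

Relativistic velocity addition: u = (u' + v)/(1 + u'v/c²)
= (0.822 + 0.969)/(1 + 0.822×0.969) = 1.791/1.79652 = 0.9969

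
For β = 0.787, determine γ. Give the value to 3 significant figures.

γ ≈ 1.62

γ = 1/√(1 − β²) = 1/√(1 − 0.787²) = 1/√(0.38063) = 1.62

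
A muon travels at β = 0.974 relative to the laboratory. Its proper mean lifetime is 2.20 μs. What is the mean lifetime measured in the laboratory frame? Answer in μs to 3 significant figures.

γ = 1/√(1 − 0.974²) = 4.4141
Time dilation: Δt = γτ₀ = 4.4141 × 2.20 μs = 9.71 μs

Δt ≈ 9.71 μs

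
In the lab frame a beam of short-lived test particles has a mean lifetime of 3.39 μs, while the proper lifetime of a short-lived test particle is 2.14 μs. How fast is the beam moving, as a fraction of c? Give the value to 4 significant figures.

γ = Δt/τ₀ = 3.39/2.14 = 1.58411
β = √(1 − 1/γ²) = √(1 − 1/1.58411²) = 0.7756

β ≈ 0.7756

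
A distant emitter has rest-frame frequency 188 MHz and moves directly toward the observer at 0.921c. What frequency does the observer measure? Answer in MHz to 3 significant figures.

Relativistic Doppler: f_obs = f_src √((1+β)/(1−β))
= 188 × √(1.9210/0.079000) = 188 × 4.9312 = 927 MHz

f_obs ≈ 927 MHz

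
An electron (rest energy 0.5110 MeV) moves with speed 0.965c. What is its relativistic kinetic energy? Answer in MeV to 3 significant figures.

γ = 1/√(1 − 0.965²) = 3.8132
K = (γ − 1)m₀c² = (3.8132 − 1) × 0.5110 MeV = 2.8132 × 0.5110 MeV = 1.44 MeV

K ≈ 1.44 MeV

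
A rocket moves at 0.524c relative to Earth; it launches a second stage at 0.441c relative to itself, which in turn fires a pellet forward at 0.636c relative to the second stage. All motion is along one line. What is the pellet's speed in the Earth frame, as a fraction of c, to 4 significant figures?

u ≈ 0.9475c

Compose boost 2: (0.441 + 0.524)/(1 + 0.441×0.524) = 0.9650/1.23108 = 0.783862
Compose boost 3: (0.636 + 0.783862)/(1 + 0.636×0.783862) = 1.41986/1.49854 = 0.9475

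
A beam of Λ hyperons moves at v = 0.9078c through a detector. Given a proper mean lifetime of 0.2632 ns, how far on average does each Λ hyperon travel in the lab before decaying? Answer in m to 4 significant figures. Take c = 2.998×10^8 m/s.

d ≈ 0.1708 m

γ = 1/√(1 − 0.9078²) = 2.38434
Dilated lifetime: Δt = γτ₀ = 2.38434 × 0.2632 ns = 0.627558 ns
d = vΔt = 0.9078c × 0.627558 ns = 2.72158×10^8 m/s × 6.27558×10^-10 s = 0.1708 m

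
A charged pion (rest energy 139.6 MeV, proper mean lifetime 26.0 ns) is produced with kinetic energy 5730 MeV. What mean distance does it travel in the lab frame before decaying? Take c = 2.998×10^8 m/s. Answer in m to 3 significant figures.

d ≈ 328 m

γ = 1 + K/(m₀c²) = 1 + 5730/139.6 = 42.046
β = √(1 − 1/γ²) = 0.99972
Dilated lifetime: γτ₀ = 42.046 × 26.0 ns = 1093.2 ns
d = βc·γτ₀ = 0.99972 × (2.998×10^8 m/s) × 1.0932×10^-6 s = 328 m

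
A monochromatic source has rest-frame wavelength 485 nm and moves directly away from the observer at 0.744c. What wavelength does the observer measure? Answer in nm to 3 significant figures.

Relativistic Doppler: λ_obs = λ_src √((1+β)/(1−β))
= 485 × √(1.7440/0.25600) = 485 × 2.6101 = 1270 nm

λ_obs ≈ 1270 nm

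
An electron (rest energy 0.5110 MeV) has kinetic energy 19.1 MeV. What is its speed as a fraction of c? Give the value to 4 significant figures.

γ = 1 + K/(m₀c²) = 1 + 19.1/0.5110 = 38.3777
β = √(1 − 1/γ²) = 0.9997

β ≈ 0.9997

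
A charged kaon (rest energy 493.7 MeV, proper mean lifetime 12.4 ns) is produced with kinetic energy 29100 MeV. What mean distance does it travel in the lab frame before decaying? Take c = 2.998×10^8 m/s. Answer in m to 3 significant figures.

d ≈ 223 m

γ = 1 + K/(m₀c²) = 1 + 29100/493.7 = 59.943
β = √(1 − 1/γ²) = 0.99986
Dilated lifetime: γτ₀ = 59.943 × 12.4 ns = 743.29 ns
d = βc·γτ₀ = 0.99986 × (2.998×10^8 m/s) × 7.4329×10^-7 s = 223 m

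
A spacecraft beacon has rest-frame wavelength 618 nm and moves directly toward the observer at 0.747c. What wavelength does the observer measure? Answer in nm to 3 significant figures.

Relativistic Doppler: λ_obs = λ_src √((1−β)/(1+β))
= 618 × √(0.25300/1.7470) = 618 × 0.38055 = 235 nm

λ_obs ≈ 235 nm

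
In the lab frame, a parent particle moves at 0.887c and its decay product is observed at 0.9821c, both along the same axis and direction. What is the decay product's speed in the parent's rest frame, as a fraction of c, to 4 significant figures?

Inverse velocity addition: u' = (u − v)/(1 − uv/c²)
= (0.9821 − 0.887)/(1 − 0.9821×0.887) = 0.09510/0.128877 = 0.7379

u' ≈ 0.7379c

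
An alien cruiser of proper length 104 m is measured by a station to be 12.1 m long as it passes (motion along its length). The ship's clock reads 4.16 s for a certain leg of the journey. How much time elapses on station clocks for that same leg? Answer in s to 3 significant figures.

Δt ≈ 35.8 s

Length contraction ⇒ γ = L₀/L = 104/12.1 = 8.5950
Time dilation: Δt = γτ₀ = 8.5950 × 4.16 s = 35.8 s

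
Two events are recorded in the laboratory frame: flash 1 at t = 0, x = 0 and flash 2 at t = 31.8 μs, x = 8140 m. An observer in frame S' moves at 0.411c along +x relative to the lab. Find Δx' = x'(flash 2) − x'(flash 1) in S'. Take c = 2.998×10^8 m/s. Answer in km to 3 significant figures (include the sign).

Δx' ≈ 4.63 km

γ = 1/√(1 − 0.411²) = 1.0969
Δx' = γ(Δx − vΔt) = 1.0969 × (8140 m − 0.411×(2.998×10^8 m/s)×31.8×10^-6 s)
= 1.0969 × (4221.7 m) = 4.63 km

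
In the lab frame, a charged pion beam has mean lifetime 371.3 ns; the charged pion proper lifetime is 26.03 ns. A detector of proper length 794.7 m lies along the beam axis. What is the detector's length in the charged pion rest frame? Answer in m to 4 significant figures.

Time dilation ⇒ γ = Δt/τ₀ = 371.3/26.03 = 14.2643
Length contraction: L = L₀/γ = 794.7/14.2643 = 55.71 m

L ≈ 55.71 m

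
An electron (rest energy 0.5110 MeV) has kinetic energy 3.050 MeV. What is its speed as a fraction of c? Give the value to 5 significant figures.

γ = 1 + K/(m₀c²) = 1 + 3.050/0.5110 = 6.968689
β = √(1 − 1/γ²) = 0.98965

β ≈ 0.98965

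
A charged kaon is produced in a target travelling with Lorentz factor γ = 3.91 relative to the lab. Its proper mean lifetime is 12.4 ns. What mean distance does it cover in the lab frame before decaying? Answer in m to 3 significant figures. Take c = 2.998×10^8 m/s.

d ≈ 14.1 m

β = √(1 − 1/γ²) = √(1 − 1/3.91²) = 0.96674
Dilated lifetime: Δt = γτ₀ = 3.91 × 12.4 ns = 48.484 ns
d = vΔt = 0.96674c × 48.484 ns = 2.8983×10^8 m/s × 4.8484×10^-8 s = 14.1 m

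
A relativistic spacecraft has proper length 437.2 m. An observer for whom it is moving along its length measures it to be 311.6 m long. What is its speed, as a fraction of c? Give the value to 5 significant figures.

γ = L₀/L = 437.2/311.6 = 1.403081
β = √(1 − 1/γ²) = 0.70145

β ≈ 0.70145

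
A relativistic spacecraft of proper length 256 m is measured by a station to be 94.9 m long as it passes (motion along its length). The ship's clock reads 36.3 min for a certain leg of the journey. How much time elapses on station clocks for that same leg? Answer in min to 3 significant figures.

Δt ≈ 97.9 min

Length contraction ⇒ γ = L₀/L = 256/94.9 = 2.6976
Time dilation: Δt = γτ₀ = 2.6976 × 36.3 min = 97.9 min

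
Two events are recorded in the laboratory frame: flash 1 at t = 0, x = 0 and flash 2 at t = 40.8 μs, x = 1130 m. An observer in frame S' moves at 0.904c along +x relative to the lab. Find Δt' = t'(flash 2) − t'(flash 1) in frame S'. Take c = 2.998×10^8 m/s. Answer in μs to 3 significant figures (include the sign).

γ = 1/√(1 − 0.904²) = 2.3390
Δt' = γ(Δt − vΔx/c²) = 2.3390 × (40.8 μs − 0.904×1130 m / (2.998×10^8 m/s))
= 2.3390 × (37.393 μs) = 87.5 μs

Δt' ≈ 87.5 μs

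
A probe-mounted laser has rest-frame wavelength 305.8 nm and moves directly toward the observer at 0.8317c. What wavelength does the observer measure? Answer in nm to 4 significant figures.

Relativistic Doppler: λ_obs = λ_src √((1−β)/(1+β))
= 305.8 × √(0.168300/1.83170) = 305.8 × 0.303120 = 92.69 nm

λ_obs ≈ 92.69 nm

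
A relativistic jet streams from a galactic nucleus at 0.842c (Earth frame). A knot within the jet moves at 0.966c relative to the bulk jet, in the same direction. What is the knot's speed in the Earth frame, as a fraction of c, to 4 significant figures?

Relativistic velocity addition: u = (u' + v)/(1 + u'v/c²)
= (0.966 + 0.842)/(1 + 0.966×0.842) = 1.808/1.81337 = 0.9970

u ≈ 0.9970c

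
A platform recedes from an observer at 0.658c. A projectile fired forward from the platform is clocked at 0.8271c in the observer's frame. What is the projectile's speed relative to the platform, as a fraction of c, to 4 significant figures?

u' ≈ 0.3710c

Inverse velocity addition: u' = (u − v)/(1 − uv/c²)
= (0.8271 − 0.658)/(1 − 0.8271×0.658) = 0.1691/0.455768 = 0.3710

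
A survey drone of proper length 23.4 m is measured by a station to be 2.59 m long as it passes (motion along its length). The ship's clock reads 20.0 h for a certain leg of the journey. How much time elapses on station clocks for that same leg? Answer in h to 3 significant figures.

Length contraction ⇒ γ = L₀/L = 23.4/2.59 = 9.0347
Time dilation: Δt = γτ₀ = 9.0347 × 20.0 h = 181 h

Δt ≈ 181 h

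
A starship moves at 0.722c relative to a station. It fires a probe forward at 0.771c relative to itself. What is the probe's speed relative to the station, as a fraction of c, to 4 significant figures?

Relativistic velocity addition: u = (u' + v)/(1 + u'v/c²)
= (0.771 + 0.722)/(1 + 0.771×0.722) = 1.493/1.55666 = 0.9591

u ≈ 0.9591c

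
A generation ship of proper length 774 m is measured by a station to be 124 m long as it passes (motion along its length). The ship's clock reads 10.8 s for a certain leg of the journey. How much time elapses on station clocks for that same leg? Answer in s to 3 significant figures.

Δt ≈ 67.4 s

Length contraction ⇒ γ = L₀/L = 774/124 = 6.2419
Time dilation: Δt = γτ₀ = 6.2419 × 10.8 s = 67.4 s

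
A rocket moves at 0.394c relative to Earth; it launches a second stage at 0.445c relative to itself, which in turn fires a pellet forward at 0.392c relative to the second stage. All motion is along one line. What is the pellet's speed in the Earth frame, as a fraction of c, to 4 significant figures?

u ≈ 0.8641c

Compose boost 2: (0.445 + 0.394)/(1 + 0.445×0.394) = 0.8390/1.17533 = 0.713842
Compose boost 3: (0.392 + 0.713842)/(1 + 0.392×0.713842) = 1.10584/1.27983 = 0.8641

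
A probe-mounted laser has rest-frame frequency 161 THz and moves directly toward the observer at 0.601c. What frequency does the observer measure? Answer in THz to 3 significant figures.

f_obs ≈ 323 THz

Relativistic Doppler: f_obs = f_src √((1+β)/(1−β))
= 161 × √(1.6010/0.39900) = 161 × 2.0031 = 323 THz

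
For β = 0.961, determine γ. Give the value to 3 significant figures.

γ = 1/√(1 − β²) = 1/√(1 − 0.961²) = 1/√(0.076479) = 3.62

γ ≈ 3.62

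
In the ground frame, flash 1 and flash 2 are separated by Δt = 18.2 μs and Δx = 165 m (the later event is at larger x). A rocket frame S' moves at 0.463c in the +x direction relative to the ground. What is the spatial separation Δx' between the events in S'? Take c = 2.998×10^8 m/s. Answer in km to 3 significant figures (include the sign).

γ = 1/√(1 − 0.463²) = 1.1282
Δx' = γ(Δx − vΔt) = 1.1282 × (165 m − 0.463×(2.998×10^8 m/s)×18.2×10^-6 s)
= 1.1282 × (-2361.3 m) = -2.66 km

Δx' ≈ -2.66 km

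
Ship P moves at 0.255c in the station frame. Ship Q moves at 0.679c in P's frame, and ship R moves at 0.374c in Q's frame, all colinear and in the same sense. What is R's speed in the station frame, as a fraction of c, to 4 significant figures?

u ≈ 0.9017c

Compose boost 2: (0.679 + 0.255)/(1 + 0.679×0.255) = 0.9340/1.17315 = 0.796151
Compose boost 3: (0.374 + 0.796151)/(1 + 0.374×0.796151) = 1.17015/1.29776 = 0.9017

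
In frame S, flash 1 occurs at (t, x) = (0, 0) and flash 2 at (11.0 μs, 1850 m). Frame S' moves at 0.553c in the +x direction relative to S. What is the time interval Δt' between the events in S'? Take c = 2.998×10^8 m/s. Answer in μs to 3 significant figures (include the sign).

γ = 1/√(1 − 0.553²) = 1.2002
Δt' = γ(Δt − vΔx/c²) = 1.2002 × (11.0 μs − 0.553×1850 m / (2.998×10^8 m/s))
= 1.2002 × (7.5876 μs) = 9.11 μs

Δt' ≈ 9.11 μs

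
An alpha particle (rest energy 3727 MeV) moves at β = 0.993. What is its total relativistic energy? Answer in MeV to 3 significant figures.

E ≈ 31600 MeV

γ = 1/√(1 − 0.993²) = 8.4664
E = γm₀c² = 8.4664 × 3727 MeV = 31600 MeV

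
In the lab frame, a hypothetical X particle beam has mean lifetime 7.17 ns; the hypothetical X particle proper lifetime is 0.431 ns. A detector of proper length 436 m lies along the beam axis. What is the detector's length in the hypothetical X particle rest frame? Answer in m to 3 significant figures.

Time dilation ⇒ γ = Δt/τ₀ = 7.17/0.431 = 16.636
Length contraction: L = L₀/γ = 436/16.636 = 26.2 m

L ≈ 26.2 m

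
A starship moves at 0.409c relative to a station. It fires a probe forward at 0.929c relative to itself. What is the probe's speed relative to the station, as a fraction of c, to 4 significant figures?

u ≈ 0.9696c

Relativistic velocity addition: u = (u' + v)/(1 + u'v/c²)
= (0.929 + 0.409)/(1 + 0.929×0.409) = 1.338/1.37996 = 0.9696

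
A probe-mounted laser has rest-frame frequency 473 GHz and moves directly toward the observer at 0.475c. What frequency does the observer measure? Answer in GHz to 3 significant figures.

Relativistic Doppler: f_obs = f_src √((1+β)/(1−β))
= 473 × √(1.4750/0.52500) = 473 × 1.6762 = 793 GHz

f_obs ≈ 793 GHz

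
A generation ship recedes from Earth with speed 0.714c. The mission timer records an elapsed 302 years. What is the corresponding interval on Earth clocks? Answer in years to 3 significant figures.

γ = 1/√(1 − 0.714²) = 1.4283
Time dilation: Δt = γτ₀ = 1.4283 × 302 years = 431 years

Δt ≈ 431 years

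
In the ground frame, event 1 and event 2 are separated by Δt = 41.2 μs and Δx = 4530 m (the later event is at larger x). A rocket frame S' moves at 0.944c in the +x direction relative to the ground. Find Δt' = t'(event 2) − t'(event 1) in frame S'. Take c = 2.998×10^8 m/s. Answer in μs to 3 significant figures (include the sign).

Δt' ≈ 81.6 μs

γ = 1/√(1 − 0.944²) = 3.0308
Δt' = γ(Δt − vΔx/c²) = 3.0308 × (41.2 μs − 0.944×4530 m / (2.998×10^8 m/s))
= 3.0308 × (26.936 μs) = 81.6 μs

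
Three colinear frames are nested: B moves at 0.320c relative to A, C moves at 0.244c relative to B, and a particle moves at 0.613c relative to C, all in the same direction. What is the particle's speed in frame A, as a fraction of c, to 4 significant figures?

Compose boost 2: (0.244 + 0.320)/(1 + 0.244×0.320) = 0.5640/1.07808 = 0.523152
Compose boost 3: (0.613 + 0.523152)/(1 + 0.613×0.523152) = 1.13615/1.32069 = 0.8603

u ≈ 0.8603c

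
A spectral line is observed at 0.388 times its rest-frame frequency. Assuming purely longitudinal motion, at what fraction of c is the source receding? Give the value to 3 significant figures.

β ≈ 0.738

f_obs/f_src = √((1−β)/(1+β)) = 0.388  ⇒  (1−β)/(1+β) = 0.15054
β = |1 − D²|/(1 + D²) = |1 − 0.15054|/(1 + 0.15054) = 0.738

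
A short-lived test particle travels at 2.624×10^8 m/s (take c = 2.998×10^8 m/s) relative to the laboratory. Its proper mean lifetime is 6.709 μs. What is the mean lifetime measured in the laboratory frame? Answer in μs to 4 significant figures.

Δt ≈ 13.87 μs

β = v/c = 2.624×10^8 / 2.998×10^8 = 0.875250
γ = 1/√(1 − 0.875250²) = 2.06752
Time dilation: Δt = γτ₀ = 2.06752 × 6.709 μs = 13.87 μs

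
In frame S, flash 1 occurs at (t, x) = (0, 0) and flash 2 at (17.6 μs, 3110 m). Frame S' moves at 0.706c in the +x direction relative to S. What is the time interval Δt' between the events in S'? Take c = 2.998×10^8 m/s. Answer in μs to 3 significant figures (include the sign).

Δt' ≈ 14.5 μs

γ = 1/√(1 − 0.706²) = 1.4120
Δt' = γ(Δt − vΔx/c²) = 1.4120 × (17.6 μs − 0.706×3110 m / (2.998×10^8 m/s))
= 1.4120 × (10.276 μs) = 14.5 μs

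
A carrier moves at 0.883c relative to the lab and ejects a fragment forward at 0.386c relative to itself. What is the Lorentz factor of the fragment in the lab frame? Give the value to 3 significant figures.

γ ≈ 3.10

u_lab = (0.386 + 0.883)/(1 + 0.386×0.883) = 1.269/1.34084 = 0.946423
γ = 1/√(1 − 0.946423²) = 3.10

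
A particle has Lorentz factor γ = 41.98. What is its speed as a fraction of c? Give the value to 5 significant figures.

β = √(1 − 1/γ²) = √(1 − 1/41.98²) = √(0.9994326) = 0.99972

β ≈ 0.99972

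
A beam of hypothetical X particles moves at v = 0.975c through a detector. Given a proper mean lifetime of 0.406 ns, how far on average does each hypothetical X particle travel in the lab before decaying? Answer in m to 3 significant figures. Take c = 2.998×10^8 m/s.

γ = 1/√(1 − 0.975²) = 4.5004
Dilated lifetime: Δt = γτ₀ = 4.5004 × 0.406 ns = 1.8271 ns
d = vΔt = 0.975c × 1.8271 ns = 2.9230×10^8 m/s × 1.8271×10^-9 s = 0.534 m

d ≈ 0.534 m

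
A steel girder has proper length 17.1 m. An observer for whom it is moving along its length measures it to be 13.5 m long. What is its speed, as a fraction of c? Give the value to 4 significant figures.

β ≈ 0.6138

γ = L₀/L = 17.1/13.5 = 1.26667
β = √(1 − 1/γ²) = 0.6138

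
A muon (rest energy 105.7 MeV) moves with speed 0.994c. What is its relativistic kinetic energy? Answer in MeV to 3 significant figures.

γ = 1/√(1 − 0.994²) = 9.1424
K = (γ − 1)m₀c² = (9.1424 − 1) × 105.7 MeV = 8.1424 × 105.7 MeV = 861 MeV

K ≈ 861 MeV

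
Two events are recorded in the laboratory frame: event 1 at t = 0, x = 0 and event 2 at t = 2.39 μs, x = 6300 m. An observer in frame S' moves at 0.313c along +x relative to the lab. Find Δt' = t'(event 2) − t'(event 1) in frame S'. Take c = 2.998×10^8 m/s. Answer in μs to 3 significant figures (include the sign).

Δt' ≈ -4.41 μs

γ = 1/√(1 − 0.313²) = 1.0529
Δt' = γ(Δt − vΔx/c²) = 1.0529 × (2.39 μs − 0.313×6300 m / (2.998×10^8 m/s))
= 1.0529 × (-4.1874 μs) = -4.41 μs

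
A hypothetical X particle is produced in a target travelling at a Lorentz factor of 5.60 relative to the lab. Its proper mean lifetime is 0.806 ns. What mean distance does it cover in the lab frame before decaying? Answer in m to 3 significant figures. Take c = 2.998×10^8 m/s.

β = √(1 − 1/γ²) = √(1 − 1/5.60²) = 0.98393
Dilated lifetime: Δt = γτ₀ = 5.60 × 0.806 ns = 4.5136 ns
d = vΔt = 0.98393c × 4.5136 ns = 2.9498×10^8 m/s × 4.5136×10^-9 s = 1.33 m

d ≈ 1.33 m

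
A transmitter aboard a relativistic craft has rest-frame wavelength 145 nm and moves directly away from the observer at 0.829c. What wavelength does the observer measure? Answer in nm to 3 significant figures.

λ_obs ≈ 474 nm

Relativistic Doppler: λ_obs = λ_src √((1+β)/(1−β))
= 145 × √(1.8290/0.17100) = 145 × 3.2705 = 474 nm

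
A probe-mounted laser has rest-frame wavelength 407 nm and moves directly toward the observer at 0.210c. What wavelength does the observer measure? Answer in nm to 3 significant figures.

λ_obs ≈ 329 nm

Relativistic Doppler: λ_obs = λ_src √((1−β)/(1+β))
= 407 × √(0.79000/1.2100) = 407 × 0.80802 = 329 nm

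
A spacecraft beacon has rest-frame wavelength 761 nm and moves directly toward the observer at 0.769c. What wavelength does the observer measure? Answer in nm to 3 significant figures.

λ_obs ≈ 275 nm

Relativistic Doppler: λ_obs = λ_src √((1−β)/(1+β))
= 761 × √(0.23100/1.7690) = 761 × 0.36136 = 275 nm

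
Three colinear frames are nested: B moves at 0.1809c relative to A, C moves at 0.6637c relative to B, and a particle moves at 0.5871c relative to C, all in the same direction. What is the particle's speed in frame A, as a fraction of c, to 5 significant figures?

Compose boost 2: (0.6637 + 0.1809)/(1 + 0.6637×0.1809) = 0.84460/1.120063 = 0.7540645
Compose boost 3: (0.5871 + 0.7540645)/(1 + 0.5871×0.7540645) = 1.341165/1.442711 = 0.92961

u ≈ 0.92961c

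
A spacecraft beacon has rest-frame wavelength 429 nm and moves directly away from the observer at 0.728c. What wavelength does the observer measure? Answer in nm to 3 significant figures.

Relativistic Doppler: λ_obs = λ_src √((1+β)/(1−β))
= 429 × √(1.7280/0.27200) = 429 × 2.5205 = 1080 nm

λ_obs ≈ 1080 nm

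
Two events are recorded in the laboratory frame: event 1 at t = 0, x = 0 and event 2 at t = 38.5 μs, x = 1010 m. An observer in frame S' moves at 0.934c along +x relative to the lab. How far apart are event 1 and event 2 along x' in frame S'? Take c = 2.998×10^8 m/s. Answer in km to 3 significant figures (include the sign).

γ = 1/√(1 − 0.934²) = 2.7990
Δx' = γ(Δx − vΔt) = 2.7990 × (1010 m − 0.934×(2.998×10^8 m/s)×38.5×10^-6 s)
= 2.7990 × (-9770.5 m) = -27.3 km

Δx' ≈ -27.3 km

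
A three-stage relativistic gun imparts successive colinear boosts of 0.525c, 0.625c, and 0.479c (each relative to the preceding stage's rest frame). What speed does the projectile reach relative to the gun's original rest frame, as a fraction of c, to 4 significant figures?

Compose boost 2: (0.625 + 0.525)/(1 + 0.625×0.525) = 1.150/1.32812 = 0.865882
Compose boost 3: (0.479 + 0.865882)/(1 + 0.479×0.865882) = 1.34488/1.41476 = 0.9506

u ≈ 0.9506c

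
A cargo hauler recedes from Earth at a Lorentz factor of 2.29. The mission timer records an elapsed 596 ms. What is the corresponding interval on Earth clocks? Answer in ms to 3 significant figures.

γ = 2.29 (given)
Time dilation: Δt = γτ₀ = 2.29 × 596 ms = 1360 ms

Δt ≈ 1360 ms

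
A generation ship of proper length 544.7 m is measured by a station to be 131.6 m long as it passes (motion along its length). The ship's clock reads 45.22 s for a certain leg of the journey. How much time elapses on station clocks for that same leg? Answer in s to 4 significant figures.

Length contraction ⇒ γ = L₀/L = 544.7/131.6 = 4.13906
Time dilation: Δt = γτ₀ = 4.13906 × 45.22 s = 187.2 s

Δt ≈ 187.2 s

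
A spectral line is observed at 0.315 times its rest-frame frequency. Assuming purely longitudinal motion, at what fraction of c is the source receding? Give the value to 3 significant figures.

f_obs/f_src = √((1−β)/(1+β)) = 0.315  ⇒  (1−β)/(1+β) = 0.099225
β = |1 − D²|/(1 + D²) = |1 − 0.099225|/(1 + 0.099225) = 0.819

β ≈ 0.819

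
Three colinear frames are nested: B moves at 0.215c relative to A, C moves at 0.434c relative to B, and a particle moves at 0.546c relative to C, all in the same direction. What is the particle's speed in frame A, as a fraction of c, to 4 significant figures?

Compose boost 2: (0.434 + 0.215)/(1 + 0.434×0.215) = 0.6490/1.09331 = 0.593610
Compose boost 3: (0.546 + 0.593610)/(1 + 0.546×0.593610) = 1.13961/1.32411 = 0.8607

u ≈ 0.8607c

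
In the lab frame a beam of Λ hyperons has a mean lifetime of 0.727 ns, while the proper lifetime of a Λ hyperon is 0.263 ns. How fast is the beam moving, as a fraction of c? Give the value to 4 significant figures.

β ≈ 0.9323

γ = Δt/τ₀ = 0.727/0.263 = 2.76426
β = √(1 − 1/γ²) = √(1 − 1/2.76426²) = 0.9323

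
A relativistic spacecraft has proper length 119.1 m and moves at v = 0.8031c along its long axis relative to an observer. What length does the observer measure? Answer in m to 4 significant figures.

L ≈ 70.97 m

γ = 1/√(1 − 0.8031²) = 1.67829
Length contraction: L = L₀/γ = 119.1/1.67829 = 70.97 m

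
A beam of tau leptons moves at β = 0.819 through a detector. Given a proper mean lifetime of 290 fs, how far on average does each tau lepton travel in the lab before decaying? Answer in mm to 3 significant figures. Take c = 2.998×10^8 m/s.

γ = 1/√(1 − 0.819²) = 1.7428
Dilated lifetime: Δt = γτ₀ = 1.7428 × 290 fs = 505.41 fs
d = vΔt = 0.819c × 505.41 fs = 2.4554×10^8 m/s × 5.0541×10^-13 s = 0.124 mm

d ≈ 0.124 mm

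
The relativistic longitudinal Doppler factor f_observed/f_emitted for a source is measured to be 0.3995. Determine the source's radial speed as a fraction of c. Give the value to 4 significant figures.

f_obs/f_src = √((1−β)/(1+β)) = 0.3995  ⇒  (1−β)/(1+β) = 0.159600
β = |1 − D²|/(1 + D²) = |1 − 0.159600|/(1 + 0.159600) = 0.7247

β ≈ 0.7247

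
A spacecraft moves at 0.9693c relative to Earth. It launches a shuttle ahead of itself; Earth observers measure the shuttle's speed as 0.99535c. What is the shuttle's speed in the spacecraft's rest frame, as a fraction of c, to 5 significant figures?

Inverse velocity addition: u' = (u − v)/(1 − uv/c²)
= (0.99535 − 0.9693)/(1 − 0.99535×0.9693) = 0.026050/0.03520724 = 0.73990

u' ≈ 0.73990c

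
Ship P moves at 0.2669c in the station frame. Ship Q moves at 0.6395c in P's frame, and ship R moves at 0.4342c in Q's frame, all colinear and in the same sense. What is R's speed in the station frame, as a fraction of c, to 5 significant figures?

u ≈ 0.90441c

Compose boost 2: (0.6395 + 0.2669)/(1 + 0.6395×0.2669) = 0.90640/1.170683 = 0.7742492
Compose boost 3: (0.4342 + 0.7742492)/(1 + 0.4342×0.7742492) = 1.208449/1.336179 = 0.90441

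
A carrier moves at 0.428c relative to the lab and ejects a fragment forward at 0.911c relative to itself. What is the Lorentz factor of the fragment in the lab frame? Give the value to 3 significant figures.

γ ≈ 3.73

u_lab = (0.911 + 0.428)/(1 + 0.911×0.428) = 1.339/1.38991 = 0.963373
γ = 1/√(1 − 0.963373²) = 3.73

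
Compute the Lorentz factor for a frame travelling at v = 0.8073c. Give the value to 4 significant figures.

γ = 1/√(1 − β²) = 1/√(1 − 0.8073²) = 1/√(0.348267) = 1.695

γ ≈ 1.695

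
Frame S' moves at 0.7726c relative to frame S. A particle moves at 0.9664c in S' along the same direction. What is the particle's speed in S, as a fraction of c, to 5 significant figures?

u ≈ 0.99563c

Relativistic velocity addition: u = (u' + v)/(1 + u'v/c²)
= (0.9664 + 0.7726)/(1 + 0.9664×0.7726) = 1.7390/1.746641 = 0.99563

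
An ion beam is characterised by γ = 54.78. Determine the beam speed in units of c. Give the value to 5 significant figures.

β = √(1 − 1/γ²) = √(1 − 1/54.78²) = √(0.9996668) = 0.99983

β ≈ 0.99983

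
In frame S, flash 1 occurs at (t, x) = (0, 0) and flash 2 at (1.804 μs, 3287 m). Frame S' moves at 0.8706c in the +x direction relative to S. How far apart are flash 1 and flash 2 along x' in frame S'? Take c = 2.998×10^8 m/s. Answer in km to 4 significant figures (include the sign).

Δx' ≈ 5.724 km

γ = 1/√(1 − 0.8706²) = 2.03256
Δx' = γ(Δx − vΔt) = 2.03256 × (3287 m − 0.8706×(2.998×10^8 m/s)×1.804×10^-6 s)
= 2.03256 × (2816.15 m) = 5.724 km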